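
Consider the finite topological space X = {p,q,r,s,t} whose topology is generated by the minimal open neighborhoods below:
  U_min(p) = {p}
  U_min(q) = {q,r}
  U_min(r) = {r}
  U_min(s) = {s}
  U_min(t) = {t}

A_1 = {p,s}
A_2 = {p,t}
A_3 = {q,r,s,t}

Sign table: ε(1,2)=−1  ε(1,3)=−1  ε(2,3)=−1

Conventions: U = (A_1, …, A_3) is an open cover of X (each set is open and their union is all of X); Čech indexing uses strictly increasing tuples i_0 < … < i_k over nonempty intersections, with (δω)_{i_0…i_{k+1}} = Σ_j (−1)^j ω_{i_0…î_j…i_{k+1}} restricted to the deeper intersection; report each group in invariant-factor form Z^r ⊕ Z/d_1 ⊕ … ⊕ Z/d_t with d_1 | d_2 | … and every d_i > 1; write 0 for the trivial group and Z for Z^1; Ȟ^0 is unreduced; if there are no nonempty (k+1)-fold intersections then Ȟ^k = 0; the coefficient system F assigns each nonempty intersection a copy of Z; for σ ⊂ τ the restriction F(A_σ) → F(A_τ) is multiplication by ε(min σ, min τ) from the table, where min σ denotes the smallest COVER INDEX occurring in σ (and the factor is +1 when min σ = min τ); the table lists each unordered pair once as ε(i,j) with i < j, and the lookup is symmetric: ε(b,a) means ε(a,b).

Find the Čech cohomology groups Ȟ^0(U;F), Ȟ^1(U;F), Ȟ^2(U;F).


cover nerve:
  A12={p} A13={s} A23={t}
C dims 3,3; δ0: rk 3, SNF 1^2·2
Ȟ^0: (3−3)−0=0 ⇒ 0
Ȟ^1: (3−0)−3=0 plus torsion [2] ⇒ Z/2
Ȟ^2: (0−0)−0=0 ⇒ 0

Ȟ^0(U;F) ≅ 0; Ȟ^1(U;F) ≅ Z/2; Ȟ^2(U;F) ≅ 0


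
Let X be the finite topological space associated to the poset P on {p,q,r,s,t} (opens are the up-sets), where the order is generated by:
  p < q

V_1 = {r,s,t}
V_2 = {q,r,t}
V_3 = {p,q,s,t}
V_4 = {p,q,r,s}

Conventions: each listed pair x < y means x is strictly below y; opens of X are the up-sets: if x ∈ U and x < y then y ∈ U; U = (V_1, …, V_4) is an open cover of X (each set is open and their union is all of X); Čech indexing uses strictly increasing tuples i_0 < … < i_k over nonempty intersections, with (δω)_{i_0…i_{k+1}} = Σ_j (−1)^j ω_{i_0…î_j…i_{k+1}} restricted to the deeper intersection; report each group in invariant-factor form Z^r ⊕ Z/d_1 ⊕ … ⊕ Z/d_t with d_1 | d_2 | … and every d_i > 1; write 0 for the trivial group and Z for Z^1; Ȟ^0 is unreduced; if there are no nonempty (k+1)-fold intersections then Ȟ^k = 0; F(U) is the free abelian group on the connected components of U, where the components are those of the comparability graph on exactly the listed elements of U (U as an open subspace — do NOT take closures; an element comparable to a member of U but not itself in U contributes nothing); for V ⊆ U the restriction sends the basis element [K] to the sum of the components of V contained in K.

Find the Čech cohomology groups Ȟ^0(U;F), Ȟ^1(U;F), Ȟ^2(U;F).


nonempty overlaps:
  V12={r,t} V13={s,t} V14={r,s} V23={q,t} V24={q,r} V34={p,q,s}
  V123={t} V124={r} V134={s} V234={q}
components per intersection:
  V1: {r} {s} {t}
  V2: {q} {r} {t}
  V3: {p,q} {s} {t}
  V4: {p,q} {r} {s}
  V12: {r} {t}
  V13: {s} {t}
  V14: {r} {s}
  V23: {q} {t}
  V24: {q} {r}
  V34: {p,q} {s}
  V123: {t}
  V124: {r}
  V134: {s}
  V234: {q}
C dims 12,12,4; δ0: rk 8, SNF 1^8; δ1: rk 4, SNF 1^4
degree 0: 12−8−0 = 4 → Ȟ^0 ≅ Z^4
degree 1: 12−4−8 = 0 → Ȟ^1 ≅ 0
degree 2: 4−0−4 = 0 → Ȟ^2 ≅ 0

Ȟ^0 = Z^4; Ȟ^1 = 0; Ȟ^2 = 0


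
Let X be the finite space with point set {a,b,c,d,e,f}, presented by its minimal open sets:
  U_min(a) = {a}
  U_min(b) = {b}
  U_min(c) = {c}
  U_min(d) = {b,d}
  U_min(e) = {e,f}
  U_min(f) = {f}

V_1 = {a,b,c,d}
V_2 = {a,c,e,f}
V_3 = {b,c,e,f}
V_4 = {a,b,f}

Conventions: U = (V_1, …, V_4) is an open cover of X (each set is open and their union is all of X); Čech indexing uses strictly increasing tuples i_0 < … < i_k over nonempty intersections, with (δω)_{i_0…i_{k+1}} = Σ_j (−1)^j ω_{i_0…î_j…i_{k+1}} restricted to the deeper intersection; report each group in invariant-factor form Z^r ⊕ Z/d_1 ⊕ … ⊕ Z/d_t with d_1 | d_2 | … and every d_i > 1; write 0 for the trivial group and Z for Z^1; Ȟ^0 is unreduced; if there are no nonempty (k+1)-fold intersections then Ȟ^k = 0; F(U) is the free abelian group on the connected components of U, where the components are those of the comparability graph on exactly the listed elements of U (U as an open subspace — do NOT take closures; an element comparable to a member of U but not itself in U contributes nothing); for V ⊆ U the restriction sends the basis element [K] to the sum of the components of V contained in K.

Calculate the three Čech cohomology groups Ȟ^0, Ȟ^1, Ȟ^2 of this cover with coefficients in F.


Ȟ^0(U;F) ≅ Z^4, Ȟ^1(U;F) ≅ 0, Ȟ^2(U;F) ≅ 0

nonempty intersections:
  V12={a,c} V13={b,c} V14={a,b} V23={c,e,f} V24={a,f} V34={b,f}
  V123={c} V124={a} V134={b} V234={f}
components per intersection:
  V1: {a} {b,d} {c}
  V2: {a} {c} {e,f}
  V3: {b} {c} {e,f}
  V4: {a} {b} {f}
  V12: {a} {c}
  V13: {b} {c}
  V14: {a} {b}
  V23: {c} {e,f}
  V24: {a} {f}
  V34: {b} {f}
  V123: {c}
  V124: {a}
  V134: {b}
  V234: {f}
C dims 12,12,4; δ0: rk 8, SNF 1^8; δ1: rk 4, SNF 1^4
Ȟ^0: (12−8)−0=4 ⇒ Z^4
Ȟ^1: (12−4)−8=0 ⇒ 0
Ȟ^2: (4−0)−4=0 ⇒ 0


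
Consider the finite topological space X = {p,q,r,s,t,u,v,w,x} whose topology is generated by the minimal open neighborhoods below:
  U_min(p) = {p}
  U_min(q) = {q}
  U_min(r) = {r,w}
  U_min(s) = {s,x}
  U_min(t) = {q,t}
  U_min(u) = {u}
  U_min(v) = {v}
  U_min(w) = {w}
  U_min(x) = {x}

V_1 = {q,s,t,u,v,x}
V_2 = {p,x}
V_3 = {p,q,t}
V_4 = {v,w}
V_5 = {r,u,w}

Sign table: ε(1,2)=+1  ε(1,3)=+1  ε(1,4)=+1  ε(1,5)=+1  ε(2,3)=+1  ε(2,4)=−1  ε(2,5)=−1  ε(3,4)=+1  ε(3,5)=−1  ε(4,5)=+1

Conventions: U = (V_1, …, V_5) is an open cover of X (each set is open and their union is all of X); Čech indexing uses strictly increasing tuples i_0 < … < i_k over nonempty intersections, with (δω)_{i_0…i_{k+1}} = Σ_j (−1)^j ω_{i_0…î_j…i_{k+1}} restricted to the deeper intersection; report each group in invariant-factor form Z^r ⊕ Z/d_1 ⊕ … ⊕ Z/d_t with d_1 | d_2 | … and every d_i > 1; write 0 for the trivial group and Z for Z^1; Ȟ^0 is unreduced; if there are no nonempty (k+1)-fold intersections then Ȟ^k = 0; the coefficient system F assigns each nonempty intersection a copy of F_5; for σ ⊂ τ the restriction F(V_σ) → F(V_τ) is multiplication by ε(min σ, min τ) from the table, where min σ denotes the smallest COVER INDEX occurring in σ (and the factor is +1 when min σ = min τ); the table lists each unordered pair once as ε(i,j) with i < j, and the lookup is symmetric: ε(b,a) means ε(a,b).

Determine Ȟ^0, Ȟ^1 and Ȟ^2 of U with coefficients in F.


intersection data:
  V12={x} V13={q,t} V14={v} V15={u} V23={p} V45={w}
C dims 5,6; δ0: rk_F5 4
Ȟ^0 = (5 − 4) − 0 = 1, so Ȟ^0 ≅ Z/5
Ȟ^1 = (6 − 0) − 4 = 2, so Ȟ^1 ≅ Z/5 ⊕ Z/5
Ȟ^2 = (0 − 0) − 0 = 0, so Ȟ^2 ≅ 0

Ȟ^0 ≅ Z/5,  Ȟ^1 ≅ Z/5 ⊕ Z/5,  Ȟ^2 ≅ 0


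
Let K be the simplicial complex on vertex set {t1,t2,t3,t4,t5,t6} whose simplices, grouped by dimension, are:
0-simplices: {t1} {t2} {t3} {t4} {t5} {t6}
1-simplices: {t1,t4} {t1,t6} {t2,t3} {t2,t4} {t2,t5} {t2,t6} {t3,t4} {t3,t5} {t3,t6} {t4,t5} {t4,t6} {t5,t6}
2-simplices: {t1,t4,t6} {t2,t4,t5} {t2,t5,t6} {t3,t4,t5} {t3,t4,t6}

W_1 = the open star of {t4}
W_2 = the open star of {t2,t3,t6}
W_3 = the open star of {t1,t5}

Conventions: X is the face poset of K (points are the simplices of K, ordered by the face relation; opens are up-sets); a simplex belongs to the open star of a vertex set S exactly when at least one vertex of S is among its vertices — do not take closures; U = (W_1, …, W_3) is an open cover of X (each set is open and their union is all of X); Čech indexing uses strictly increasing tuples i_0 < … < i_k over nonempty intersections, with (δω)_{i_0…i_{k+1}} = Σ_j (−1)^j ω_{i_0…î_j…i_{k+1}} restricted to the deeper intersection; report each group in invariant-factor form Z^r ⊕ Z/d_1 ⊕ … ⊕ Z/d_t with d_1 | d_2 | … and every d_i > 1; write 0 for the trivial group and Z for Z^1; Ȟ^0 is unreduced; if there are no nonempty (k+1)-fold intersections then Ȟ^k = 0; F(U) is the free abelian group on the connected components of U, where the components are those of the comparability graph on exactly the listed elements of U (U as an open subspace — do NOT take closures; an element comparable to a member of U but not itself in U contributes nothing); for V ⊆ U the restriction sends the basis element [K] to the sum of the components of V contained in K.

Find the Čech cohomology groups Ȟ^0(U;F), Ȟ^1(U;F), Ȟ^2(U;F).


Ȟ^0 = Z, Ȟ^1 = Z, Ȟ^2 = 0

nonempty intersections:
  W1={{t4},{t1,t4},{t2,t4},{t3,t4},{t4,t5},{t4,t6},{t1,t4,t6},{t2,t4,t5},{t3,t4,t5},{t3,t4,t6}} W2={{t2},{t3},{t6},{t1,t6},{t2,t3},{t2,t4},{t2,t5},{t2,t6},{t3,t4},{t3,t5},{t3,t6},{t4,t6},{t5,t6},{t1,t4,t6},{t2,t4,t5},{t2,t5,t6},{t3,t4,t5},{t3,t4,t6}} W3={{t1},{t5},{t1,t4},{t1,t6},{t2,t5},{t3,t5},{t4,t5},{t5,t6},{t1,t4,t6},{t2,t4,t5},{t2,t5,t6},{t3,t4,t5}}
  W12={{t2,t4},{t3,t4},{t4,t6},{t1,t4,t6},{t2,t4,t5},{t3,t4,t5},{t3,t4,t6}} W13={{t1,t4},{t4,t5},{t1,t4,t6},{t2,t4,t5},{t3,t4,t5}} W23={{t1,t6},{t2,t5},{t3,t5},{t5,t6},{t1,t4,t6},{t2,t4,t5},{t2,t5,t6},{t3,t4,t5}}
  W123={{t1,t4,t6},{t2,t4,t5},{t3,t4,t5}}
components per intersection:
  W1: {{t4},{t1,t4},{t2,t4},{t3,t4},{t4,t5},{t4,t6},{t1,t4,t6},{t2,t4,t5},{t3,t4,t5},{t3,t4,t6}}
  W2: {{t2},{t3},{t6},{t1,t6},{t2,t3},{t2,t4},{t2,t5},{t2,t6},{t3,t4},{t3,t5},{t3,t6},{t4,t6},{t5,t6},{t1,t4,t6},{t2,t4,t5},{t2,t5,t6},{t3,t4,t5},{t3,t4,t6}}
  W3: {{t1},{t1,t4},{t1,t6},{t1,t4,t6}} {{t5},{t2,t5},{t3,t5},{t4,t5},{t5,t6},{t2,t4,t5},{t2,t5,t6},{t3,t4,t5}}
  W12: {{t2,t4},{t2,t4,t5}} {{t3,t4},{t4,t6},{t1,t4,t6},{t3,t4,t5},{t3,t4,t6}}
  W13: {{t1,t4},{t1,t4,t6}} {{t4,t5},{t2,t4,t5},{t3,t4,t5}}
  W23: {{t1,t6},{t1,t4,t6}} {{t2,t5},{t5,t6},{t2,t4,t5},{t2,t5,t6}} {{t3,t5},{t3,t4,t5}}
  W123: {{t1,t4,t6}} {{t2,t4,t5}} {{t3,t4,t5}}
C dims 4,7,3; δ0: rk 3, SNF 1^3; δ1: rk 3, SNF 1^3
Ȟ^0: (4−3)−0=1 ⇒ Z
Ȟ^1: (7−3)−3=1 ⇒ Z
Ȟ^2: (3−0)−3=0 ⇒ 0


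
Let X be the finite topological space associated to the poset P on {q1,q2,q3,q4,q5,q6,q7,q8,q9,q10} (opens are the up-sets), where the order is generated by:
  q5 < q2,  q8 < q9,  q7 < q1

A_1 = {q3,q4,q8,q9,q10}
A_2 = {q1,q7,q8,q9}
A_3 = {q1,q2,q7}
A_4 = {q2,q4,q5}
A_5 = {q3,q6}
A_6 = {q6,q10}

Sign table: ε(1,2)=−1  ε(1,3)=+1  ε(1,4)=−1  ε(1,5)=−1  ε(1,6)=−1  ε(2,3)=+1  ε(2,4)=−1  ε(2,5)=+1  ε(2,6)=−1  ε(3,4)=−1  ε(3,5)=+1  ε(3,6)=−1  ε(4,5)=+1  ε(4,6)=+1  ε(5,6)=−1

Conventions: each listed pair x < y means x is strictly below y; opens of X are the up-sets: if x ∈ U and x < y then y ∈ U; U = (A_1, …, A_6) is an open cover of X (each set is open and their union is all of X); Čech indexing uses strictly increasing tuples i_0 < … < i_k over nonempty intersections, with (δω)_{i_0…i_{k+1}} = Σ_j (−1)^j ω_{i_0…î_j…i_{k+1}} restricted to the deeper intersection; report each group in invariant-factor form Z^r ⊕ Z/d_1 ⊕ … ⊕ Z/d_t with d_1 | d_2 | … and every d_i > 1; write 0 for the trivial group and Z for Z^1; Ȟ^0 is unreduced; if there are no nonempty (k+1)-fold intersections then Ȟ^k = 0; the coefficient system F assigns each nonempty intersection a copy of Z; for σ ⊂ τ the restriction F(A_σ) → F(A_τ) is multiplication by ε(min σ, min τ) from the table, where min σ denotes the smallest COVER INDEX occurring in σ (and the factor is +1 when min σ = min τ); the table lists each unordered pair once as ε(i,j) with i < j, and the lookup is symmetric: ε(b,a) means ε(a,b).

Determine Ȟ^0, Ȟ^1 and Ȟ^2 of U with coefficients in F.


intersection data:
  A12={q8,q9} A14={q4} A15={q3} A16={q10} A23={q1,q7} A34={q2} A56={q6}
C dims 6,7; δ0: rk 6, SNF 1^5·2
Ȟ^0 = (6 − 6) − 0 = 0, so Ȟ^0 ≅ 0
Ȟ^1 = (7 − 0) − 6 = 1 plus torsion [2], so Ȟ^1 ≅ Z ⊕ Z/2
Ȟ^2 = (0 − 0) − 0 = 0, so Ȟ^2 ≅ 0

Ȟ^0 ≅ 0, Ȟ^1 ≅ Z ⊕ Z/2 and Ȟ^2 ≅ 0


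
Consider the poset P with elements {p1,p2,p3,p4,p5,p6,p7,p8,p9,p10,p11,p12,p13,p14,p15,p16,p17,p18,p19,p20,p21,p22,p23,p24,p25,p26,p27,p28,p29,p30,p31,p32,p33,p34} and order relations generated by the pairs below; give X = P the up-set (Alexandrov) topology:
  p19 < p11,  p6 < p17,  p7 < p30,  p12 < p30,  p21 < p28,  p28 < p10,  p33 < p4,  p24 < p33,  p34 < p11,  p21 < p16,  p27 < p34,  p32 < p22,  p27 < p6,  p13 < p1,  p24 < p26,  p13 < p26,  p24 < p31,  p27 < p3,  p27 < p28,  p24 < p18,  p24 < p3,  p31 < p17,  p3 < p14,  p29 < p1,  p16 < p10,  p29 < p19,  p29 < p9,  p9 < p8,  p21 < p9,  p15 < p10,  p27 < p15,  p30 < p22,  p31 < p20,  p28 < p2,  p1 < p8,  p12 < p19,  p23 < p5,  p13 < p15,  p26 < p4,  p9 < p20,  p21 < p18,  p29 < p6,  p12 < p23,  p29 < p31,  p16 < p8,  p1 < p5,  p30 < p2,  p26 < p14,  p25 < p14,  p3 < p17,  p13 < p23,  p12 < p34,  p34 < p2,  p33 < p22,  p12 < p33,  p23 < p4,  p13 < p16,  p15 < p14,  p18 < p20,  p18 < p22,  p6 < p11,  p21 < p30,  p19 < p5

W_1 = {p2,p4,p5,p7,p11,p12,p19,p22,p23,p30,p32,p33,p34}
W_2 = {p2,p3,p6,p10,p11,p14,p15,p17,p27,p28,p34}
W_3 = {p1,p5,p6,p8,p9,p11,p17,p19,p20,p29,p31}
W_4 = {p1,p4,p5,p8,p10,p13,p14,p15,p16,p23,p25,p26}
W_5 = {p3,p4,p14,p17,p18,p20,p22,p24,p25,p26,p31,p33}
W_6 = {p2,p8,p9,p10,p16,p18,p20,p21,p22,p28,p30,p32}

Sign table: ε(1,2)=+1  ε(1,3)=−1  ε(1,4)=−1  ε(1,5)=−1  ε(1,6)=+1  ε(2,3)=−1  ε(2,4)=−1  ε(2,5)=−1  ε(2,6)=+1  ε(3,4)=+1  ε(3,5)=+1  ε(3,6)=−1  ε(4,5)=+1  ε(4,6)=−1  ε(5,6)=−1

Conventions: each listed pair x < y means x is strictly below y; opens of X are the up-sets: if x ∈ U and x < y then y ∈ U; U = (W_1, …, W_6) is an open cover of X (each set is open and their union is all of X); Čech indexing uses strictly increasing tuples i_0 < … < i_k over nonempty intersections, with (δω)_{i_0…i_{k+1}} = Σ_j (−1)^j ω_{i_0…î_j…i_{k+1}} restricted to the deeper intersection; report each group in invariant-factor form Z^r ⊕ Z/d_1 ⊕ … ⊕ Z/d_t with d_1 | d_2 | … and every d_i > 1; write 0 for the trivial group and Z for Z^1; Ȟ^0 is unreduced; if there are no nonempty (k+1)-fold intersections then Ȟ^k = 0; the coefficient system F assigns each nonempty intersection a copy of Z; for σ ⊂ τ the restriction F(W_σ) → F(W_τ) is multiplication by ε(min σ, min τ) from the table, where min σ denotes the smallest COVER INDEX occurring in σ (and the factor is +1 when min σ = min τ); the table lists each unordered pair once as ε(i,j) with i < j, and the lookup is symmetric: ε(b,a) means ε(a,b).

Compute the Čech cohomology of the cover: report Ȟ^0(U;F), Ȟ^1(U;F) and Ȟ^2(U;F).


intersection data:
  W12={p2,p11,p34} W13={p5,p11,p19} W14={p4,p5,p23} W15={p4,p22,p33} W16={p2,p22,p30,p32} W23={p6,p11,p17} W24={p10,p14,p15} W25={p3,p14,p17} W26={p2,p10,p28} W34={p1,p5,p8} W35={p17,p20,p31} W36={p8,p9,p20} W45={p4,p14,p25,p26} W46={p8,p10,p16} W56={p18,p20,p22}
  W123={p11} W126={p2} W134={p5} W145={p4} W156={p22} W235={p17} W245={p14} W246={p10} W346={p8} W356={p20}
C dims 6,15,10; δ0: rk 5, SNF 1^5; δ1: rk 10, SNF 1^9·2
Ȟ^0 = (6 − 5) − 0 = 1, so Ȟ^0 ≅ Z
Ȟ^1 = (15 − 10) − 5 = 0, so Ȟ^1 ≅ 0
Ȟ^2 = (10 − 0) − 10 = 0 plus torsion [2], so Ȟ^2 ≅ Z/2

Ȟ^0 ≅ Z, Ȟ^1 ≅ 0 and Ȟ^2 ≅ Z/2


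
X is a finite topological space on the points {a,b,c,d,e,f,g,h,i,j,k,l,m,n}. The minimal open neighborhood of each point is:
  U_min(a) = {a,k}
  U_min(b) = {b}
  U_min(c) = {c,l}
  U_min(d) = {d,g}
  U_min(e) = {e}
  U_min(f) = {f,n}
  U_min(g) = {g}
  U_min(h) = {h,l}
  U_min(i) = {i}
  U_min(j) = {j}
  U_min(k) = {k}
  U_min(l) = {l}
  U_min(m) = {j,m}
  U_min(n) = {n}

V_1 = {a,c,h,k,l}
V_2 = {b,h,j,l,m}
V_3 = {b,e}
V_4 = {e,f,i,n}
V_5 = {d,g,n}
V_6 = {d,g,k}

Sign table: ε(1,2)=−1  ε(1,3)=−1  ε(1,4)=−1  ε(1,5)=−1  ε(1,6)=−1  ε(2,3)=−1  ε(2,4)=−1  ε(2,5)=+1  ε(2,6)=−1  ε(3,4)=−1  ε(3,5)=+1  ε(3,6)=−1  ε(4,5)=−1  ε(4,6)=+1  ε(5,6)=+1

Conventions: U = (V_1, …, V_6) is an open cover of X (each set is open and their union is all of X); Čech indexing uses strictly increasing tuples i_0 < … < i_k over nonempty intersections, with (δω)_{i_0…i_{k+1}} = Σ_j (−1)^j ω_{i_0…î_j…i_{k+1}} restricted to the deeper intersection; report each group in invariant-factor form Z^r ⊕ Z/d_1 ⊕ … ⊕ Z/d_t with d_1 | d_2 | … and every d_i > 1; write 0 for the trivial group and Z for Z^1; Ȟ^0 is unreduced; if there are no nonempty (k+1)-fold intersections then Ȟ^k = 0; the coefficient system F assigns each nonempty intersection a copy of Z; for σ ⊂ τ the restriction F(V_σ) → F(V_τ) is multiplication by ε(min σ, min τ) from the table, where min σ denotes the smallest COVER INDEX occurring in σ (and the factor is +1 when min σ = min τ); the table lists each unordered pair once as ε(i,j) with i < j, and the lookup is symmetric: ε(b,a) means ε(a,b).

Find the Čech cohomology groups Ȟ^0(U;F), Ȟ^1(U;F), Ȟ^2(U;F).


nerve of the cover:
  V12={h,l} V16={k} V23={b} V34={e} V45={n} V56={d,g}
C dims 6,6; δ0: rk 6, SNF 1^5·2
Ȟ^0 = (6 − 6) − 0 = 0, so Ȟ^0 ≅ 0
Ȟ^1 = (6 − 0) − 6 = 0 plus torsion [2], so Ȟ^1 ≅ Z/2
Ȟ^2 = (0 − 0) − 0 = 0, so Ȟ^2 ≅ 0

Ȟ^0 = 0, Ȟ^1 = Z/2 and Ȟ^2 = 0


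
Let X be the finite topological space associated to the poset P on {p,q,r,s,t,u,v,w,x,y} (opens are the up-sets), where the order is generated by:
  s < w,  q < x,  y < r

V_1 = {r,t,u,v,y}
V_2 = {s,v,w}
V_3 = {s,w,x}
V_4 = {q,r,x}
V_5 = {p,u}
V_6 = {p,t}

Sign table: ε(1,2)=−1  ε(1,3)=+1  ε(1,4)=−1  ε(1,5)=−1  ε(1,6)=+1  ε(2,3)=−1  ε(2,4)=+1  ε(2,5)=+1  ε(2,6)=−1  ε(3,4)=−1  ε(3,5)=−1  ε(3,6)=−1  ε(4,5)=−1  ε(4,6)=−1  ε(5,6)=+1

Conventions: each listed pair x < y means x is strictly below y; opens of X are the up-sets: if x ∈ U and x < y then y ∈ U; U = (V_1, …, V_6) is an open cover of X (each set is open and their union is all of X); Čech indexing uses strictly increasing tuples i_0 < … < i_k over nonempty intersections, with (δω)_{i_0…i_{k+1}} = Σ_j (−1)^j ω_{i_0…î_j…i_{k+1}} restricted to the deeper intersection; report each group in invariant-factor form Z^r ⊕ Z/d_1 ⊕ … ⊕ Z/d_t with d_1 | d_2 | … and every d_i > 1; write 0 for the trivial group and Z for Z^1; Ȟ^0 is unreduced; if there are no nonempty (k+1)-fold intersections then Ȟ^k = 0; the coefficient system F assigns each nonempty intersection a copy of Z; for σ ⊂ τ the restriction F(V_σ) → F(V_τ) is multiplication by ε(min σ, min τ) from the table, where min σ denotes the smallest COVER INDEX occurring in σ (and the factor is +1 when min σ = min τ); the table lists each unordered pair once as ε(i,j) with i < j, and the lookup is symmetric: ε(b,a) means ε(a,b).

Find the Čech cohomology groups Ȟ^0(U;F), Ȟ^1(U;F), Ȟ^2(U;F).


intersection data:
  V12={v} V14={r} V15={u} V16={t} V23={s,w} V34={x} V56={p}
C dims 6,7; δ0: rk 6, SNF 1^5·2
Ȟ^0 = (6 − 6) − 0 = 0, so Ȟ^0 ≅ 0
Ȟ^1 = (7 − 0) − 6 = 1 plus torsion [2], so Ȟ^1 ≅ Z ⊕ Z/2
Ȟ^2 = (0 − 0) − 0 = 0, so Ȟ^2 ≅ 0

Ȟ^0(U;F) ≅ 0; Ȟ^1(U;F) ≅ Z ⊕ Z/2; Ȟ^2(U;F) ≅ 0


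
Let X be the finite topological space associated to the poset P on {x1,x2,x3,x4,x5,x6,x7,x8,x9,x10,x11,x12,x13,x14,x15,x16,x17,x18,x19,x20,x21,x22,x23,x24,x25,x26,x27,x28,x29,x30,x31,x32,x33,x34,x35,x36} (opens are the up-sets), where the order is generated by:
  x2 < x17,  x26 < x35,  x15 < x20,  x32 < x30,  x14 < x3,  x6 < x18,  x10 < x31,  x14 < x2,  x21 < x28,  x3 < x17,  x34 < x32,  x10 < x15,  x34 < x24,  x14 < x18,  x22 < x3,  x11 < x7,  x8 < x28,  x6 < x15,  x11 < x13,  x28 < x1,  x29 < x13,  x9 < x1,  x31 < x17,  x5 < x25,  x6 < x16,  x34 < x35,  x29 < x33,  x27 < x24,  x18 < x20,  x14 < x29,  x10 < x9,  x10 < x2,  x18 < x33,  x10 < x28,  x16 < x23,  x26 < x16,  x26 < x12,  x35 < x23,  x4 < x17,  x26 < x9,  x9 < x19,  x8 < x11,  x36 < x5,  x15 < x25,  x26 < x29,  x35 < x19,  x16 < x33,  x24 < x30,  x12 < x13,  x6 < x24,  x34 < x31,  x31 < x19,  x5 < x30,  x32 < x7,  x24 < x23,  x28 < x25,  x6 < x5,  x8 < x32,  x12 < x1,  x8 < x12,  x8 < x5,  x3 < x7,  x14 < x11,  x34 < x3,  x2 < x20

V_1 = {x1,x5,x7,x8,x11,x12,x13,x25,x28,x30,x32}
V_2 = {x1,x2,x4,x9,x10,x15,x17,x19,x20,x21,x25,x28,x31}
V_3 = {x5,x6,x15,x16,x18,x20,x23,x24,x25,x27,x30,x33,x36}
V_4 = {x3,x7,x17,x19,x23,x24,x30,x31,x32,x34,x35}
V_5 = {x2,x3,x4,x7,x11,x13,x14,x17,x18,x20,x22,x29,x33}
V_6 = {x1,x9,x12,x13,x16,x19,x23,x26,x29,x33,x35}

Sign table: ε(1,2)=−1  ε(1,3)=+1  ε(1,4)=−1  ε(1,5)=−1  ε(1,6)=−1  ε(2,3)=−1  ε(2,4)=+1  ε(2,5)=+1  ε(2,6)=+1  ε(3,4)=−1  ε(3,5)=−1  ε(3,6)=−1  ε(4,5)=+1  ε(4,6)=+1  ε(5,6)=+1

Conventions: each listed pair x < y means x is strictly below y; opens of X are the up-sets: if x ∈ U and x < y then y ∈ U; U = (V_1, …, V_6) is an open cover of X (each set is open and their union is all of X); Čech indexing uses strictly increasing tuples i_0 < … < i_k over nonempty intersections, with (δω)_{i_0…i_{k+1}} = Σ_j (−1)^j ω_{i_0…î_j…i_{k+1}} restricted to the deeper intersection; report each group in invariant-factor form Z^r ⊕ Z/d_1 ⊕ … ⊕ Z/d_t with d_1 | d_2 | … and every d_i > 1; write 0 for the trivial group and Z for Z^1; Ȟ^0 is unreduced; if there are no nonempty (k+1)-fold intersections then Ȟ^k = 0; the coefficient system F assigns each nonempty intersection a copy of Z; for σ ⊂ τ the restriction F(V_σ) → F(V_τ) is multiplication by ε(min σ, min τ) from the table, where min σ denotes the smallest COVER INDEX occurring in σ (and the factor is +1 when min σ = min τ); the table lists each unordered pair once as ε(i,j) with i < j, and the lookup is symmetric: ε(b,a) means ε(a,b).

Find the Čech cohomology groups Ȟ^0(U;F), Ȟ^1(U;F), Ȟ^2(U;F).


Ȟ^0 = Z; Ȟ^1 = 0; Ȟ^2 = Z/2

nerve simplices:
  V12={x1,x25,x28} V13={x5,x25,x30} V14={x7,x30,x32} V15={x7,x11,x13} V16={x1,x12,x13} V23={x15,x20,x25} V24={x17,x19,x31} V25={x2,x4,x17,x20} V26={x1,x9,x19} V34={x23,x24,x30} V35={x18,x20,x33} V36={x16,x23,x33} V45={x3,x7,x17} V46={x19,x23,x35} V56={x13,x29,x33}
  V123={x25} V126={x1} V134={x30} V145={x7} V156={x13} V235={x20} V245={x17} V246={x19} V346={x23} V356={x33}
C dims 6,15,10; δ0: rk 5, SNF 1^5; δ1: rk 10, SNF 1^9·2
degree 0: 6−5−0 = 1 → Ȟ^0 ≅ Z
degree 1: 15−10−5 = 0 → Ȟ^1 ≅ 0
degree 2: 10−0−10 = 0 plus torsion [2] → Ȟ^2 ≅ Z/2


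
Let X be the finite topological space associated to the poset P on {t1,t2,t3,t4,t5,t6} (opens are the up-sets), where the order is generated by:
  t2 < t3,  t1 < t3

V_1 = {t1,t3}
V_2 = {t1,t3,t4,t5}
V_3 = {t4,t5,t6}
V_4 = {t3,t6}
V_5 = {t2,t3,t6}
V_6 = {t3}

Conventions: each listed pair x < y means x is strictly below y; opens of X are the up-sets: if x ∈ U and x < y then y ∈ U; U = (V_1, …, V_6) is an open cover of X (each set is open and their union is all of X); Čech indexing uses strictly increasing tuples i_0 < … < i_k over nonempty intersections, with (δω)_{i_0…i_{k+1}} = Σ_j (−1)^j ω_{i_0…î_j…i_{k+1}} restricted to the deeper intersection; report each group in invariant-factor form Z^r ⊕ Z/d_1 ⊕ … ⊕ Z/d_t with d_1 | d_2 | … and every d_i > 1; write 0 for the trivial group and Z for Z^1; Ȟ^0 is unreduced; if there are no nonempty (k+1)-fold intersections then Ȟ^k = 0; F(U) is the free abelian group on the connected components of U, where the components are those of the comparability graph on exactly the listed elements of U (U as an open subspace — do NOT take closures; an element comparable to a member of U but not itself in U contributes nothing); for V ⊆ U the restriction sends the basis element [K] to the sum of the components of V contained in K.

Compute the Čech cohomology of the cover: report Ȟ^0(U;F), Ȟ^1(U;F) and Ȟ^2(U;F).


nonempty intersections:
  V12={t1,t3} V14={t3} V15={t3} V16={t3} V23={t4,t5} V24={t3} V25={t3} V26={t3} V34={t6} V35={t6} V45={t3,t6} V46={t3} V56={t3}
  V124={t3} V125={t3} V126={t3} V145={t3} V146={t3} V156={t3} V245={t3} V246={t3} V256={t3} V345={t6} V456={t3}
  V1245={t3} V1246={t3} V1256={t3} V1456={t3} V2456={t3}
  V12456={t3}
components per intersection:
  V1: {t1,t3}
  V2: {t1,t3} {t4} {t5}
  V3: {t4} {t5} {t6}
  V4: {t3} {t6}
  V5: {t2,t3} {t6}
  V6: {t3}
  V12: {t1,t3}
  V14: {t3}
  V15: {t3}
  V16: {t3}
  V23: {t4} {t5}
  V24: {t3}
  V25: {t3}
  V26: {t3}
  V34: {t6}
  V35: {t6}
  V45: {t3} {t6}
  V46: {t3}
  V56: {t3}
  V124: {t3}
  V125: {t3}
  V126: {t3}
  V145: {t3}
  V146: {t3}
  V156: {t3}
  V245: {t3}
  V246: {t3}
  V256: {t3}
  V345: {t6}
  V456: {t3}
  V1245: {t3}
  V1246: {t3}
  V1256: {t3}
  V1456: {t3}
  V2456: {t3}
  V12456: {t3}
C dims 12,15,11,5; δ0: rk 8, SNF 1^8; δ1: rk 7, SNF 1^7; δ2: rk 4, SNF 1^4
Ȟ^0: (12−8)−0=4 ⇒ Z^4
Ȟ^1: (15−7)−8=0 ⇒ 0
Ȟ^2: (11−4)−7=0 ⇒ 0

Ȟ^0(U;F) ≅ Z^4, Ȟ^1(U;F) ≅ 0 and Ȟ^2(U;F) ≅ 0


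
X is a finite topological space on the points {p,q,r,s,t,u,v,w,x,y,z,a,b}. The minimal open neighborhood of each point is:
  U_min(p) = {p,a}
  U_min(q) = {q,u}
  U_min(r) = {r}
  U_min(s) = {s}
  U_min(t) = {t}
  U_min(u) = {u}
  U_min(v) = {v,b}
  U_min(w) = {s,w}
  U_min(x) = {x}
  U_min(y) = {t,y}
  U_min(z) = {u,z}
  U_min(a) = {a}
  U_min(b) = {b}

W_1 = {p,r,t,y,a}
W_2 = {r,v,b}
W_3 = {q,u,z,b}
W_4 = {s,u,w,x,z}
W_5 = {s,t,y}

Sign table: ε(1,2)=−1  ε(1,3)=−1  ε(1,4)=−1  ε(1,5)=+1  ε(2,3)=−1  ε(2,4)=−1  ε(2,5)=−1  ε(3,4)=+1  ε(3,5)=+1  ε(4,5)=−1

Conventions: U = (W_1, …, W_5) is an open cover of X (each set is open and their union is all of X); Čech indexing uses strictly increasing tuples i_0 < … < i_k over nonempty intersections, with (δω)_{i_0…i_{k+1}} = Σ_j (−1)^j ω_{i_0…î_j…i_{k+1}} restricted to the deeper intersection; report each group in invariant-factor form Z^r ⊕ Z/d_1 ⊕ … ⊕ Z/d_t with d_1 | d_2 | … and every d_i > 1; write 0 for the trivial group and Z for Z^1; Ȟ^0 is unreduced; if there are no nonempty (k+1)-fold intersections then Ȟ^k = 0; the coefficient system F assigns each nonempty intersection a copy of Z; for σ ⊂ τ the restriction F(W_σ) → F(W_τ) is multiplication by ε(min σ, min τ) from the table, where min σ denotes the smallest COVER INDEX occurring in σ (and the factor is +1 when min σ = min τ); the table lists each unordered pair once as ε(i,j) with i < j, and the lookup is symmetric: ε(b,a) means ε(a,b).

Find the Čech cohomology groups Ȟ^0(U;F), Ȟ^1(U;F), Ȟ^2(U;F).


nerve of the cover:
  W12={r} W15={t,y} W23={b} W34={u,z} W45={s}
C dims 5,5; δ0: rk 5, SNF 1^4·2
Ȟ^0 = (5 − 5) − 0 = 0, so Ȟ^0 ≅ 0
Ȟ^1 = (5 − 0) − 5 = 0 plus torsion [2], so Ȟ^1 ≅ Z/2
Ȟ^2 = (0 − 0) − 0 = 0, so Ȟ^2 ≅ 0

Ȟ^0 ≅ 0,  Ȟ^1 ≅ Z/2,  Ȟ^2 ≅ 0


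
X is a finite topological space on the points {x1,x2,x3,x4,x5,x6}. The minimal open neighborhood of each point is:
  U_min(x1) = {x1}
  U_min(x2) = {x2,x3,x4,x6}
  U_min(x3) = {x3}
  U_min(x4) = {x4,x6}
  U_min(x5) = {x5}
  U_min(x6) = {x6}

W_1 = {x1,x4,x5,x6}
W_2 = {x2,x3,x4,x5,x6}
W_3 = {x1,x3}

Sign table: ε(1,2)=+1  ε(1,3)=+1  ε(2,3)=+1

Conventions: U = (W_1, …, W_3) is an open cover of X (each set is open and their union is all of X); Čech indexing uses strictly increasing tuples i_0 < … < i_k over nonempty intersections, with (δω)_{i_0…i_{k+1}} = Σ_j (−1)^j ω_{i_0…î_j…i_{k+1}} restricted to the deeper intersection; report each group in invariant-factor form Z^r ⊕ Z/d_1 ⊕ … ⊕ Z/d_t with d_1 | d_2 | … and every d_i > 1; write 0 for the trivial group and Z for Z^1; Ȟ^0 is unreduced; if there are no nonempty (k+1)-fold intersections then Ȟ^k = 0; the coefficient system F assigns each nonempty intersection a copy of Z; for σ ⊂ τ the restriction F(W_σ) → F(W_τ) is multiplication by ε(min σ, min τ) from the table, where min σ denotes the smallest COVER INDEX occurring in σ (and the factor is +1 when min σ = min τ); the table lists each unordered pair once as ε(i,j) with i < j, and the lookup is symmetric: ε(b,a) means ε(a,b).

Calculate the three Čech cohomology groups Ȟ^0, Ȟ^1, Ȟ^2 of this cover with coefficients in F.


nerve simplices:
  W12={x4,x5,x6} W13={x1} W23={x3}
C dims 3,3; δ0: rk 2, SNF 1^2
degree 0: 3−2−0 = 1 → Ȟ^0 ≅ Z
degree 1: 3−0−2 = 1 → Ȟ^1 ≅ Z
degree 2: 0−0−0 = 0 → Ȟ^2 ≅ 0

Ȟ^0 = Z, Ȟ^1 = Z, Ȟ^2 = 0


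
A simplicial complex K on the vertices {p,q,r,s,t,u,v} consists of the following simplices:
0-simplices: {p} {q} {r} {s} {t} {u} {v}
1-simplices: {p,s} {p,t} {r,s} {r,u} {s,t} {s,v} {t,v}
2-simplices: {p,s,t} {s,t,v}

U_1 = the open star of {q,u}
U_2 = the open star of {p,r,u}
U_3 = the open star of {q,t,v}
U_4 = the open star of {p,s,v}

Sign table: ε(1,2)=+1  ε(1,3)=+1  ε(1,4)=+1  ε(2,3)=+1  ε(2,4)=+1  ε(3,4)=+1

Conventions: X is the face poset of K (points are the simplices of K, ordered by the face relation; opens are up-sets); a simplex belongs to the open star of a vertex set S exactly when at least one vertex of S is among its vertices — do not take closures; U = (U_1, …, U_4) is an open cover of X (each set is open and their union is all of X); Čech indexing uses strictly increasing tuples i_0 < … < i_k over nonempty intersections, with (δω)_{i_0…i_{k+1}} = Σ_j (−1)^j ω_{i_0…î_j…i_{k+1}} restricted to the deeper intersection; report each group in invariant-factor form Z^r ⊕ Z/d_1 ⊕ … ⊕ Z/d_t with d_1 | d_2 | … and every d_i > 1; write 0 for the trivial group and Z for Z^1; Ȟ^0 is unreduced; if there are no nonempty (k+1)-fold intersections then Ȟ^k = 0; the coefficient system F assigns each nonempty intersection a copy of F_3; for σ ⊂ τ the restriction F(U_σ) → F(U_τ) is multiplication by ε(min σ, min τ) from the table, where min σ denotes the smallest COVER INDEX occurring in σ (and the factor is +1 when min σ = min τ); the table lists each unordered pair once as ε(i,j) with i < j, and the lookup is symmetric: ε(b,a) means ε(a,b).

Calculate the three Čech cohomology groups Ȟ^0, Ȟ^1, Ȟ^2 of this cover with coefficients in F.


nerve of the cover:
  U1={{q},{u},{r,u}} U2={{p},{r},{u},{p,s},{p,t},{r,s},{r,u},{p,s,t}} U3={{q},{t},{v},{p,t},{s,t},{s,v},{t,v},{p,s,t},{s,t,v}} U4={{p},{s},{v},{p,s},{p,t},{r,s},{s,t},{s,v},{t,v},{p,s,t},{s,t,v}}
  U12={{u},{r,u}} U13={{q}} U23={{p,t},{p,s,t}} U24={{p},{p,s},{p,t},{r,s},{p,s,t}} U34={{v},{p,t},{s,t},{s,v},{t,v},{p,s,t},{s,t,v}}
  U234={{p,t},{p,s,t}}
C dims 4,5,1; δ0: rk_F3 3; δ1: rk_F3 1
Ȟ^0 = (4 − 3) − 0 = 1, so Ȟ^0 ≅ Z/3
Ȟ^1 = (5 − 1) − 3 = 1, so Ȟ^1 ≅ Z/3
Ȟ^2 = (1 − 0) − 1 = 0, so Ȟ^2 ≅ 0

Ȟ^0 ≅ Z/3; Ȟ^1 ≅ Z/3; Ȟ^2 ≅ 0


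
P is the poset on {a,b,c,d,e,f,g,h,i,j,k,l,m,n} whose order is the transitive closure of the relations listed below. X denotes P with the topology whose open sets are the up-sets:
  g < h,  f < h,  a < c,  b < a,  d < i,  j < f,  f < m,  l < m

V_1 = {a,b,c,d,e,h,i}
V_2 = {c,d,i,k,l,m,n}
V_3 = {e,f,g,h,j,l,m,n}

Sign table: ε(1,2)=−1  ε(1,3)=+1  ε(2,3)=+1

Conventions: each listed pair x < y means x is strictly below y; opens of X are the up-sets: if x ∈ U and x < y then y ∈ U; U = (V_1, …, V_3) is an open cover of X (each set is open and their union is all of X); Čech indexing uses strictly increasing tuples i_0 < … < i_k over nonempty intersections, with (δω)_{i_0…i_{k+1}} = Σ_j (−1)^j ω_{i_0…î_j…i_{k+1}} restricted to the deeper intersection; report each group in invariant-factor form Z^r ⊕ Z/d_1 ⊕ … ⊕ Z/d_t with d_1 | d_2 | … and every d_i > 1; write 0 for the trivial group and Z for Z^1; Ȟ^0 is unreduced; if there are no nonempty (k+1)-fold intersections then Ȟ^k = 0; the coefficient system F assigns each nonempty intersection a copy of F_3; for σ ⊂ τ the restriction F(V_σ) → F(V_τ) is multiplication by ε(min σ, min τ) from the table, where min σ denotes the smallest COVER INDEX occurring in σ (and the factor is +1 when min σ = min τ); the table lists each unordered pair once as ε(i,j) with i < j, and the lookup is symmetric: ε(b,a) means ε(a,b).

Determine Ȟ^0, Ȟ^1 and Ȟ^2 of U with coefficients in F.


Ȟ^0 = 0,  Ȟ^1 = 0,  Ȟ^2 = 0

nerve of the cover:
  V12={c,d,i} V13={e,h} V23={l,m,n}
C dims 3,3; δ0: rk_F3 3
Ȟ^0 = (3 − 3) − 0 = 0, so Ȟ^0 ≅ 0
Ȟ^1 = (3 − 0) − 3 = 0, so Ȟ^1 ≅ 0
Ȟ^2 = (0 − 0) − 0 = 0, so Ȟ^2 ≅ 0


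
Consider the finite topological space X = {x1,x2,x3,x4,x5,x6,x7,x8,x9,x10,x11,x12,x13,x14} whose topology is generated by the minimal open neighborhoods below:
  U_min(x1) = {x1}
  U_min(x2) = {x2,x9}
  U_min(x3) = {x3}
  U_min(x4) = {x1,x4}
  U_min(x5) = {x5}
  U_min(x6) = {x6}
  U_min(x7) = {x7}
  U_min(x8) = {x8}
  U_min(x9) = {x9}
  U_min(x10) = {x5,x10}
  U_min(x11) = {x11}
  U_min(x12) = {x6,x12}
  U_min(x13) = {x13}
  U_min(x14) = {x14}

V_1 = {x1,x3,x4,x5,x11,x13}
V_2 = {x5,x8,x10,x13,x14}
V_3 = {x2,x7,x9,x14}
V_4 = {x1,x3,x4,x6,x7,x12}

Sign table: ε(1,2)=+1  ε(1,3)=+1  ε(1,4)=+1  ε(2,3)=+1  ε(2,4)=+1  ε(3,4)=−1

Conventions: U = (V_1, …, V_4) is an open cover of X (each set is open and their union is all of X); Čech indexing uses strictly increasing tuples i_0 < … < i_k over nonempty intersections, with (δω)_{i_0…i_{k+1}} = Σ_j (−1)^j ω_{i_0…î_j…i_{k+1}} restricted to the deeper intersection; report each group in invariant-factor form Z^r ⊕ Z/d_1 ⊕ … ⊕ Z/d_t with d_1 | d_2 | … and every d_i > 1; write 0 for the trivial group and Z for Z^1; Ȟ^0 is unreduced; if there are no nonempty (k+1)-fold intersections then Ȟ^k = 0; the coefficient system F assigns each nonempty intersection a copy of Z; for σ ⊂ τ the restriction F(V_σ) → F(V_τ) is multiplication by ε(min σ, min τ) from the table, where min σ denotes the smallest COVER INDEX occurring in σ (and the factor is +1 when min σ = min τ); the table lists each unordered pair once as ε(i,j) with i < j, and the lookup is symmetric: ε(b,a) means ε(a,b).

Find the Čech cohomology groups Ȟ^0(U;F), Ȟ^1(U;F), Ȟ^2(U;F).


nerve of the cover:
  V12={x5,x13} V14={x1,x3,x4} V23={x14} V34={x7}
C dims 4,4; δ0: rk 4, SNF 1^3·2
Ȟ^0 = (4 − 4) − 0 = 0, so Ȟ^0 ≅ 0
Ȟ^1 = (4 − 0) − 4 = 0 plus torsion [2], so Ȟ^1 ≅ Z/2
Ȟ^2 = (0 − 0) − 0 = 0, so Ȟ^2 ≅ 0

Ȟ^0 = 0,  Ȟ^1 = Z/2,  Ȟ^2 = 0


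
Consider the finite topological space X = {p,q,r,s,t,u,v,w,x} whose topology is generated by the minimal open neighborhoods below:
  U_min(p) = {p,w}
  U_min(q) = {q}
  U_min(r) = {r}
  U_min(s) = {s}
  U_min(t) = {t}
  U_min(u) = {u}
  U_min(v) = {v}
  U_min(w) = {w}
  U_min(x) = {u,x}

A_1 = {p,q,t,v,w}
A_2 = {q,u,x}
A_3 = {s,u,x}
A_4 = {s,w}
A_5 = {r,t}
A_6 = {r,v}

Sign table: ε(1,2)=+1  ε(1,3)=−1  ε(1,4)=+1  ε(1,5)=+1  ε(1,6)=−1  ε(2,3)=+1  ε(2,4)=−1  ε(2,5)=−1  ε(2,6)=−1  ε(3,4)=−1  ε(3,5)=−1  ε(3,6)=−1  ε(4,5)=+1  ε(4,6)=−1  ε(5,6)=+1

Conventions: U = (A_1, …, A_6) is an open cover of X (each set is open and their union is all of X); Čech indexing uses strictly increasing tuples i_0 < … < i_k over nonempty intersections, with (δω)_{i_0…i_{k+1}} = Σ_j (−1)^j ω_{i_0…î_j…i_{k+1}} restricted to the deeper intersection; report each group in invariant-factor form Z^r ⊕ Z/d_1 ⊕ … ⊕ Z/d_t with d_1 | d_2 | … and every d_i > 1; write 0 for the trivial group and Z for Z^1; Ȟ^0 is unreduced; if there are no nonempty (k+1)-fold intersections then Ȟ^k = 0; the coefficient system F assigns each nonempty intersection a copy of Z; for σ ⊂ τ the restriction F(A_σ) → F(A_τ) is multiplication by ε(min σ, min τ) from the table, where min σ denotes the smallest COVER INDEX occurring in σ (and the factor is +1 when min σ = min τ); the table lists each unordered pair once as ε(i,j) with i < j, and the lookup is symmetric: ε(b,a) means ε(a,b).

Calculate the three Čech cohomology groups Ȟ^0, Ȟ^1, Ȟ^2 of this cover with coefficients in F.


nonempty overlaps:
  A12={q} A14={w} A15={t} A16={v} A23={u,x} A34={s} A56={r}
C dims 6,7; δ0: rk 6, SNF 1^5·2
degree 0: 6−6−0 = 0 → Ȟ^0 ≅ 0
degree 1: 7−0−6 = 1 plus torsion [2] → Ȟ^1 ≅ Z ⊕ Z/2
degree 2: 0−0−0 = 0 → Ȟ^2 ≅ 0

Ȟ^0(U;F) ≅ 0, Ȟ^1(U;F) ≅ Z ⊕ Z/2, Ȟ^2(U;F) ≅ 0


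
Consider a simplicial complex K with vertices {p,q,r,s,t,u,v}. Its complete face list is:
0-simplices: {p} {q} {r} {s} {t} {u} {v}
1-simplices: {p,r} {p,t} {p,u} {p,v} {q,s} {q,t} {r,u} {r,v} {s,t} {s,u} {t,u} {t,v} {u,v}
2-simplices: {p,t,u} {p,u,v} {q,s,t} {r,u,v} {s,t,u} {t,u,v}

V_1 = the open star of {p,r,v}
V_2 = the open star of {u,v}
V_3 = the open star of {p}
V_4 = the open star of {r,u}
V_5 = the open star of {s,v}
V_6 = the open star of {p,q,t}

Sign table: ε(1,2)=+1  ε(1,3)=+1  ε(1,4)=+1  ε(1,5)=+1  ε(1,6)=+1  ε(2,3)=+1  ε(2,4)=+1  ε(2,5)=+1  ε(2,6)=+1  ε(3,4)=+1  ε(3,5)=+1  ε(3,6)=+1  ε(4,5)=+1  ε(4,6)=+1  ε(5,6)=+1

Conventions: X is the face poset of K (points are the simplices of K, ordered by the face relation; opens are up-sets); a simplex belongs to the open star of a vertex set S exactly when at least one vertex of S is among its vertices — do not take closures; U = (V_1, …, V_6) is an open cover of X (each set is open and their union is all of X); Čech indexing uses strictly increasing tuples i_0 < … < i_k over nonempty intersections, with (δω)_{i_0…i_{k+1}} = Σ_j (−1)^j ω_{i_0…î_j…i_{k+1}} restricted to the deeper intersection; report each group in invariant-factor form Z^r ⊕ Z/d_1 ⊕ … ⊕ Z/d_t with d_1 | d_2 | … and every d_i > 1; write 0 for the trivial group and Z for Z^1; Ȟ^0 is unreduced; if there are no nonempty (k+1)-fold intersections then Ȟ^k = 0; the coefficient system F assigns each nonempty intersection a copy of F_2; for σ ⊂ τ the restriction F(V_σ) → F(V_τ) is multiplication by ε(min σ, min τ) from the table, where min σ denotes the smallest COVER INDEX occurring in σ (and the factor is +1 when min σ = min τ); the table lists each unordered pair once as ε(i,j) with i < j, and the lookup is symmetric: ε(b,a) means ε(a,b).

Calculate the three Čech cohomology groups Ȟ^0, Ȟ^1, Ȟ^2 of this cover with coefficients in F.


nerve simplices:
  V1={{p},{r},{v},{p,r},{p,t},{p,u},{p,v},{r,u},{r,v},{t,v},{u,v},{p,t,u},{p,u,v},{r,u,v},{t,u,v}} V2={{u},{v},{p,u},{p,v},{r,u},{r,v},{s,u},{t,u},{t,v},{u,v},{p,t,u},{p,u,v},{r,u,v},{s,t,u},{t,u,v}} V3={{p},{p,r},{p,t},{p,u},{p,v},{p,t,u},{p,u,v}} V4={{r},{u},{p,r},{p,u},{r,u},{r,v},{s,u},{t,u},{u,v},{p,t,u},{p,u,v},{r,u,v},{s,t,u},{t,u,v}} V5={{s},{v},{p,v},{q,s},{r,v},{s,t},{s,u},{t,v},{u,v},{p,u,v},{q,s,t},{r,u,v},{s,t,u},{t,u,v}} V6={{p},{q},{t},{p,r},{p,t},{p,u},{p,v},{q,s},{q,t},{s,t},{t,u},{t,v},{p,t,u},{p,u,v},{q,s,t},{s,t,u},{t,u,v}}
  V12={{v},{p,u},{p,v},{r,u},{r,v},{t,v},{u,v},{p,t,u},{p,u,v},{r,u,v},{t,u,v}} V13={{p},{p,r},{p,t},{p,u},{p,v},{p,t,u},{p,u,v}} V14={{r},{p,r},{p,u},{r,u},{r,v},{u,v},{p,t,u},{p,u,v},{r,u,v},{t,u,v}} V15={{v},{p,v},{r,v},{t,v},{u,v},{p,u,v},{r,u,v},{t,u,v}} V16={{p},{p,r},{p,t},{p,u},{p,v},{t,v},{p,t,u},{p,u,v},{t,u,v}} V23={{p,u},{p,v},{p,t,u},{p,u,v}} V24={{u},{p,u},{r,u},{r,v},{s,u},{t,u},{u,v},{p,t,u},{p,u,v},{r,u,v},{s,t,u},{t,u,v}} V25={{v},{p,v},{r,v},{s,u},{t,v},{u,v},{p,u,v},{r,u,v},{s,t,u},{t,u,v}} V26={{p,u},{p,v},{t,u},{t,v},{p,t,u},{p,u,v},{s,t,u},{t,u,v}} V34={{p,r},{p,u},{p,t,u},{p,u,v}} V35={{p,v},{p,u,v}} V36={{p},{p,r},{p,t},{p,u},{p,v},{p,t,u},{p,u,v}} V45={{r,v},{s,u},{u,v},{p,u,v},{r,u,v},{s,t,u},{t,u,v}} V46={{p,r},{p,u},{t,u},{p,t,u},{p,u,v},{s,t,u},{t,u,v}} V56={{p,v},{q,s},{s,t},{t,v},{p,u,v},{q,s,t},{s,t,u},{t,u,v}}
  V123={{p,u},{p,v},{p,t,u},{p,u,v}} V124={{p,u},{r,u},{r,v},{u,v},{p,t,u},{p,u,v},{r,u,v},{t,u,v}} V125={{v},{p,v},{r,v},{t,v},{u,v},{p,u,v},{r,u,v},{t,u,v}} V126={{p,u},{p,v},{t,v},{p,t,u},{p,u,v},{t,u,v}} V134={{p,r},{p,u},{p,t,u},{p,u,v}} V135={{p,v},{p,u,v}} V136={{p},{p,r},{p,t},{p,u},{p,v},{p,t,u},{p,u,v}} V145={{r,v},{u,v},{p,u,v},{r,u,v},{t,u,v}} V146={{p,r},{p,u},{p,t,u},{p,u,v},{t,u,v}} V156={{p,v},{t,v},{p,u,v},{t,u,v}} V234={{p,u},{p,t,u},{p,u,v}} V235={{p,v},{p,u,v}} V236={{p,u},{p,v},{p,t,u},{p,u,v}} V245={{r,v},{s,u},{u,v},{p,u,v},{r,u,v},{s,t,u},{t,u,v}} V246={{p,u},{t,u},{p,t,u},{p,u,v},{s,t,u},{t,u,v}} V256={{p,v},{t,v},{p,u,v},{s,t,u},{t,u,v}} V345={{p,u,v}} V346={{p,r},{p,u},{p,t,u},{p,u,v}} V356={{p,v},{p,u,v}} V456={{p,u,v},{s,t,u},{t,u,v}}
  V1234={{p,u},{p,t,u},{p,u,v}} V1235={{p,v},{p,u,v}} V1236={{p,u},{p,v},{p,t,u},{p,u,v}} V1245={{r,v},{u,v},{p,u,v},{r,u,v},{t,u,v}} V1246={{p,u},{p,t,u},{p,u,v},{t,u,v}} V1256={{p,v},{t,v},{p,u,v},{t,u,v}} V1345={{p,u,v}} V1346={{p,r},{p,u},{p,t,u},{p,u,v}} V1356={{p,v},{p,u,v}} V1456={{p,u,v},{t,u,v}} V2345={{p,u,v}} V2346={{p,u},{p,t,u},{p,u,v}} V2356={{p,v},{p,u,v}} V2456={{p,u,v},{s,t,u},{t,u,v}} V3456={{p,u,v}}
  V12345={{p,u,v}} V12346={{p,u},{p,t,u},{p,u,v}} V12356={{p,v},{p,u,v}} V12456={{p,u,v},{t,u,v}} V13456={{p,u,v}} V23456={{p,u,v}}
  V123456={{p,u,v}}
C dims 6,15,20,15; δ0: rk_F2 5; δ1: rk_F2 10; δ2: rk_F2 10
degree 0: 6−5−0 = 1 → Ȟ^0 ≅ Z/2
degree 1: 15−10−5 = 0 → Ȟ^1 ≅ 0
degree 2: 20−10−10 = 0 → Ȟ^2 ≅ 0

Ȟ^0 ≅ Z/2, Ȟ^1 ≅ 0 and Ȟ^2 ≅ 0
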